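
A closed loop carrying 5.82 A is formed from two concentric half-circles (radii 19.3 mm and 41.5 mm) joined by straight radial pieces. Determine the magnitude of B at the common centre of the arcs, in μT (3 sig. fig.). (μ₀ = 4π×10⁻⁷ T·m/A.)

B ≈ 50.7 μT

The radial connectors point toward the centre, so dl × r̂ = 0 and they contribute nothing.
Each semicircle gives μ₀I/(4R): inner arc 9.47×10⁻⁵ T, outer arc 4.41×10⁻⁵ T.
The two arcs carry current in opposite angular senses, so their fields oppose: B = |9.47×10⁻⁵ − 4.41×10⁻⁵| = 5.07×10⁻⁵ T.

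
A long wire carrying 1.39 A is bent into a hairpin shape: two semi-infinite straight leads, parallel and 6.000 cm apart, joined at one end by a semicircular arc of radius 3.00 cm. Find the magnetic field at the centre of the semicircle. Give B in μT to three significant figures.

The semicircular arc contributes B_arc = μ₀I·π/(4πR) = μ₀I/(4R) = 1.46×10⁻⁵ T.
Each semi-infinite lead is at perpendicular distance R = 0.03 m from the centre, with the perpendicular foot at its near end, so it contributes μ₀I/(4πR); both point the same way, together 9.27×10⁻⁶ T.
Arc and leads all point the same direction: B = 1.46×10⁻⁵ + 9.27×10⁻⁶ = 2.38×10⁻⁵ T.

B ≈ 23.8 μT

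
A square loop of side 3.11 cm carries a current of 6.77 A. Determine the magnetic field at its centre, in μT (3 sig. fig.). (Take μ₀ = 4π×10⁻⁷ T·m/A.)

B ≈ 246 μT

Each side is a finite straight segment at perpendicular distance d = a/(2 tan(π/4)) = 0.01555 m from the centre, with end-angles ±π/4.
One side contributes B₁ = (μ₀I/4πd)·2 sin(π/4) = 6.16×10⁻⁵ T.
All 4 sides add in the same direction: B = 4 × 6.16×10⁻⁵ = 2.46×10⁻⁴ T.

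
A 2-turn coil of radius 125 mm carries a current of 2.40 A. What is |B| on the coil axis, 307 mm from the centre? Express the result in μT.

B ≈ 1.29 μT

For an N-turn flat coil, B = Nμ₀IR²/[2(R²+z²)^(3/2)] with R = 0.125 m, z = 0.307 m.
B = 2 × 6.47×10⁻⁷ T = 1.29×10⁻⁶ T.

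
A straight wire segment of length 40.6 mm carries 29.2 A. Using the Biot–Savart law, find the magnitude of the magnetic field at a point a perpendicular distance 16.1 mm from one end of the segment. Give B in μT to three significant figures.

For a finite straight segment, B = (μ₀I/4πd)(sinθ₁ + sinθ₂), where θ₁, θ₂ are the angles from the perpendicular to each end.
The perpendicular foot is at one end, so the two end-offsets along the wire are 0 and L = 0.0406 m.
sinθ₁ = 0/√(0²+0.0161²) = 0.0000; sinθ₂ = 0.0406/√(0.0406²+0.0161²) = 0.9296.
B = (4π×10⁻⁷ × 29.2) / (4π × 0.0161) × (0.0000 + 0.9296) = 1.69×10⁻⁴ T.

B ≈ 169 μT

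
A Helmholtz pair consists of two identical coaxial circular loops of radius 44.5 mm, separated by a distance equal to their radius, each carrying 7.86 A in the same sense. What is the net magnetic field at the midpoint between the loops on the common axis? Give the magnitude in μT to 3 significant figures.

Each loop contributes B = μ₀IR²/[2(R²+z²)^(3/2)] on the axis, with z measured from that loop.
Loop 1 (z = 0.02225 m): B₁ = 7.94×10⁻⁵ T. Loop 2 (z = 0.02225 m): B₂ = 7.94×10⁻⁵ T.
The fields add: B = B₁ + B₂ = 1.59×10⁻⁴ T.

B ≈ 159 μT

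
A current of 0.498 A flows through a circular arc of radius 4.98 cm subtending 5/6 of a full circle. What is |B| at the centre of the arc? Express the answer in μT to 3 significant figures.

B ≈ 5.24 μT

The Biot–Savart field of a circular arc at its centre is B = μ₀Iφ/(4πR), with φ = 5.236 rad.
B = (4π×10⁻⁷ × 0.498 × 5.236) / (4π × 0.0498) = 5.24×10⁻⁶ T.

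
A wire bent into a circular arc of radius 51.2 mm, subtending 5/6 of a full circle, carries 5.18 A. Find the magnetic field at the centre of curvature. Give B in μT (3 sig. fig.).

B ≈ 53.0 μT

The Biot–Savart field of a circular arc at its centre is B = μ₀Iφ/(4πR), with φ = 5.236 rad.
B = (4π×10⁻⁷ × 5.18 × 5.236) / (4π × 0.0512) = 5.30×10⁻⁵ T.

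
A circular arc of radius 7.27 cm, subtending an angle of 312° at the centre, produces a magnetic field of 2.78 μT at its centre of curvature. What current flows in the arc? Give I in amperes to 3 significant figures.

For a circular arc, B = μ₀Iφ/(4πR) with φ in radians; here φ = 5.445 rad.
So I = 4πRB/(μ₀φ) = 4π × 0.0727 × 2.78×10⁻⁶ / (4π×10⁻⁷ × 5.445) = 0.371 A.

I ≈ 0.371 A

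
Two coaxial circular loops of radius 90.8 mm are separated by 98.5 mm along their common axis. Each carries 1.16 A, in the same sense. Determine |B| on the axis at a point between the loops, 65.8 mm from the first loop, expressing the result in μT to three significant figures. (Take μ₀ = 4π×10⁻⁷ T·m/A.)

Each loop contributes B = μ₀IR²/[2(R²+z²)^(3/2)] on the axis, with z measured from that loop.
Loop 1 (z = 0.0658 m): B₁ = 4.26×10⁻⁶ T. Loop 2 (z = 0.0327 m): B₂ = 6.69×10⁻⁶ T.
The fields add: B = B₁ + B₂ = 1.09×10⁻⁵ T.

B ≈ 10.9 μT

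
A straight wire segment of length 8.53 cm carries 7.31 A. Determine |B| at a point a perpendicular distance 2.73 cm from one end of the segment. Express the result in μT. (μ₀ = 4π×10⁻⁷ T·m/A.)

B ≈ 25.5 μT

For a finite straight segment, B = (μ₀I/4πd)(sinθ₁ + sinθ₂), where θ₁, θ₂ are the angles from the perpendicular to each end.
The perpendicular foot is at one end, so the two end-offsets along the wire are 0 and L = 0.0853 m.
sinθ₁ = 0/√(0²+0.0273²) = 0.0000; sinθ₂ = 0.0853/√(0.0853²+0.0273²) = 0.9524.
B = (4π×10⁻⁷ × 7.31) / (4π × 0.0273) × (0.0000 + 0.9524) = 2.55×10⁻⁵ T.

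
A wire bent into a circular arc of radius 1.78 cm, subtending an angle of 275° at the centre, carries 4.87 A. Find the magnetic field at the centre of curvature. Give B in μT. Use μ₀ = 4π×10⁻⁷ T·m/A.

The Biot–Savart field of a circular arc at its centre is B = μ₀Iφ/(4πR), with φ = 4.8 rad.
B = (4π×10⁻⁷ × 4.87 × 4.8) / (4π × 0.0178) = 1.31×10⁻⁴ T.

B ≈ 131 μT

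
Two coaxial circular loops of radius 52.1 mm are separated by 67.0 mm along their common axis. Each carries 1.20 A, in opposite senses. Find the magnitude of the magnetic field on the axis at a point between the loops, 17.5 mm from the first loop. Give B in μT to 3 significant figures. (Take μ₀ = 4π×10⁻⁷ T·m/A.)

Each loop contributes B = μ₀IR²/[2(R²+z²)^(3/2)] on the axis, with z measured from that loop.
Loop 1 (z = 0.0175 m): B₁ = 1.23×10⁻⁵ T. Loop 2 (z = 0.0495 m): B₂ = 5.51×10⁻⁶ T.
The fields oppose: B = |B₁ − B₂| = 6.81×10⁻⁶ T.

B ≈ 6.81 μT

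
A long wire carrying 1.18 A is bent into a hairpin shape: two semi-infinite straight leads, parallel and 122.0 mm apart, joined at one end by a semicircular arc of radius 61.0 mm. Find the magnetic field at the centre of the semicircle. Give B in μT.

B ≈ 9.95 μT

The semicircular arc contributes B_arc = μ₀I·π/(4πR) = μ₀I/(4R) = 6.08×10⁻⁶ T.
Each semi-infinite lead is at perpendicular distance R = 0.061 m from the centre, with the perpendicular foot at its near end, so it contributes μ₀I/(4πR); both point the same way, together 3.87×10⁻⁶ T.
Arc and leads all point the same direction: B = 6.08×10⁻⁶ + 3.87×10⁻⁶ = 9.95×10⁻⁶ T.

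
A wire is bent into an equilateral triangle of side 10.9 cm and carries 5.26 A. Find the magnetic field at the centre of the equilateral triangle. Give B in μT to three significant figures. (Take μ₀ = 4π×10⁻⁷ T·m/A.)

B ≈ 86.9 μT

Each side is a finite straight segment at perpendicular distance d = a/(2 tan(π/3)) = 0.03147 m from the centre, with end-angles ±π/3.
One side contributes B₁ = (μ₀I/4πd)·2 sin(π/3) = 2.90×10⁻⁵ T.
All 3 sides add in the same direction: B = 3 × 2.90×10⁻⁵ = 8.69×10⁻⁵ T.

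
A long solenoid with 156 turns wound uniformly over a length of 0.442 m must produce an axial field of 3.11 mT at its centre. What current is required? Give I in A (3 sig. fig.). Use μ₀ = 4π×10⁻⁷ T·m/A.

Inside a long solenoid B = μ₀nI with n = 352.9 m⁻¹, so I = B/(μ₀n).
I = 3.11×10⁻³ / (4π×10⁻⁷ × 352.9) = 7.01 A.

I ≈ 7.01 A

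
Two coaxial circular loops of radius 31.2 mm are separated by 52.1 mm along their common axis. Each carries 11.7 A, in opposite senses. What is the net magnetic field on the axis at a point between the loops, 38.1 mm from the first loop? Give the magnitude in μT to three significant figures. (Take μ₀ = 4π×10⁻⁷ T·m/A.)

B ≈ 119 μT

Each loop contributes B = μ₀IR²/[2(R²+z²)^(3/2)] on the axis, with z measured from that loop.
Loop 1 (z = 0.0381 m): B₁ = 5.99×10⁻⁵ T. Loop 2 (z = 0.014 m): B₂ = 1.79×10⁻⁴ T.
The fields oppose: B = |B₁ − B₂| = 1.19×10⁻⁴ T.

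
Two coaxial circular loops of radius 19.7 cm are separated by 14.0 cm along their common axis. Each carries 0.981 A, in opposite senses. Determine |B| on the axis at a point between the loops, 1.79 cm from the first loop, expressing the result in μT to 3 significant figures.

B ≈ 1.17 μT

Each loop contributes B = μ₀IR²/[2(R²+z²)^(3/2)] on the axis, with z measured from that loop.
Loop 1 (z = 0.0179 m): B₁ = 3.09×10⁻⁶ T. Loop 2 (z = 0.1221 m): B₂ = 1.92×10⁻⁶ T.
The fields oppose: B = |B₁ − B₂| = 1.17×10⁻⁶ T.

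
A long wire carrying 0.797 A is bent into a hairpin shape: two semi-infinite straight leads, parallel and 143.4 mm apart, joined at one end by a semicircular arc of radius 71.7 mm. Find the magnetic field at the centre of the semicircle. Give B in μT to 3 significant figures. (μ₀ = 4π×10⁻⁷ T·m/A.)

B ≈ 5.72 μT

The semicircular arc contributes B_arc = μ₀I·π/(4πR) = μ₀I/(4R) = 3.49×10⁻⁶ T.
Each semi-infinite lead is at perpendicular distance R = 0.0717 m from the centre, with the perpendicular foot at its near end, so it contributes μ₀I/(4πR); both point the same way, together 2.22×10⁻⁶ T.
Arc and leads all point the same direction: B = 3.49×10⁻⁶ + 2.22×10⁻⁶ = 5.72×10⁻⁶ T.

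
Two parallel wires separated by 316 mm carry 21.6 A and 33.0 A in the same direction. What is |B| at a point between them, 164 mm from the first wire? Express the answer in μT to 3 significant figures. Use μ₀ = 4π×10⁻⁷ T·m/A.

Each long wire gives B = μ₀I/(2πd). Distances are d₁ = 0.164 m and d₂ = 0.152 m.
B₁ = 2.63×10⁻⁵ T, B₂ = 4.34×10⁻⁵ T.
Between parallel currents the two contributions point in opposite directions, so they subtract. B = |B₁ − B₂| = |2.63×10⁻⁵ − 4.34×10⁻⁵| = 1.71×10⁻⁵ T.

B ≈ 17.1 μT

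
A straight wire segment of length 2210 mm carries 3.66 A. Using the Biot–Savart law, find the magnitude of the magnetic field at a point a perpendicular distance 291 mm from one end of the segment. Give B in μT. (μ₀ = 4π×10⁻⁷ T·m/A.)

For a finite straight segment, B = (μ₀I/4πd)(sinθ₁ + sinθ₂), where θ₁, θ₂ are the angles from the perpendicular to each end.
The perpendicular foot is at one end, so the two end-offsets along the wire are 0 and L = 2.21 m.
sinθ₁ = 0/√(0²+0.291²) = 0.0000; sinθ₂ = 2.21/√(2.21²+0.291²) = 0.9914.
B = (4π×10⁻⁷ × 3.66) / (4π × 0.291) × (0.0000 + 0.9914) = 1.25×10⁻⁶ T.

B ≈ 1.25 μT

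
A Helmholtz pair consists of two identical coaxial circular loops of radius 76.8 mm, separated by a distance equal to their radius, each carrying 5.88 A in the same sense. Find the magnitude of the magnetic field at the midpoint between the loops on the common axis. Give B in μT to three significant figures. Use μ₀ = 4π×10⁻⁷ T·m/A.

Each loop contributes B = μ₀IR²/[2(R²+z²)^(3/2)] on the axis, with z measured from that loop.
Loop 1 (z = 0.0384 m): B₁ = 3.44×10⁻⁵ T. Loop 2 (z = 0.0384 m): B₂ = 3.44×10⁻⁵ T.
The fields add: B = B₁ + B₂ = 6.88×10⁻⁵ T.

B ≈ 68.8 μT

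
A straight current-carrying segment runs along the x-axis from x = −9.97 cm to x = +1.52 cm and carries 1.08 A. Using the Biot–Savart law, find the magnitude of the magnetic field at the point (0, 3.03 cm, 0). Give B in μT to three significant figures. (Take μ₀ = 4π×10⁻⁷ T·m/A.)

For a finite straight segment, B = (μ₀I/4πd)(sinθ₁ + sinθ₂), where θ₁, θ₂ are the angles from the perpendicular to each end.
The perpendicular distance is d = 0.0303 m; the end-offsets along the wire are a = 0.0997 m and b = 0.0152 m.
sinθ₁ = 0.0997/√(0.0997²+0.0303²) = 0.9568; sinθ₂ = 0.0152/√(0.0152²+0.0303²) = 0.4484.
B = (4π×10⁻⁷ × 1.08) / (4π × 0.0303) × (0.9568 + 0.4484) = 5.01×10⁻⁶ T.

B ≈ 5.01 μT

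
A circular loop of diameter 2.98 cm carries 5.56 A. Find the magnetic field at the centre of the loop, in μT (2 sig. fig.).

B ≈ 230 μT

At the centre of a circular loop the Biot–Savart law gives B = μ₀I/(2R) (so R = 0.0149 m).
B = (4π×10⁻⁷ × 5.56) / (2 × 0.0149) = 2.34×10⁻⁴ T.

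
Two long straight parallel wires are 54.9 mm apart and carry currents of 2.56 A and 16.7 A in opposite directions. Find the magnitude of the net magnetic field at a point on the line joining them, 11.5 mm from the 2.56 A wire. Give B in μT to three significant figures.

Each long wire gives B = μ₀I/(2πd). Distances are d₁ = 0.0115 m and d₂ = 0.0434 m.
B₁ = 4.45×10⁻⁵ T, B₂ = 7.70×10⁻⁵ T.
Between antiparallel currents both contributions point the same way, so they add. B = B₁ + B₂ = 4.45×10⁻⁵ + 7.70×10⁻⁵ = 1.21×10⁻⁴ T.

B ≈ 121 μT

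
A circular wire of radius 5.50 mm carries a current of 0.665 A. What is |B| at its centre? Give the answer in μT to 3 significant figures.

At the centre of a circular loop the Biot–Savart law gives B = μ₀I/(2R).
B = (4π×10⁻⁷ × 0.665) / (2 × 0.0055) = 7.60×10⁻⁵ T.

B ≈ 76.0 μT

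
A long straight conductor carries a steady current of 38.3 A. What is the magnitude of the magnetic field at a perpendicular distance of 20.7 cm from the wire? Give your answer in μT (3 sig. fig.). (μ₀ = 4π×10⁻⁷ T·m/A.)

For an infinitely long straight wire, B = μ₀I/(2πd).
B = (4π×10⁻⁷ × 38.3) / (2π × 0.207) = 3.70×10⁻⁵ T.

B ≈ 37.0 μT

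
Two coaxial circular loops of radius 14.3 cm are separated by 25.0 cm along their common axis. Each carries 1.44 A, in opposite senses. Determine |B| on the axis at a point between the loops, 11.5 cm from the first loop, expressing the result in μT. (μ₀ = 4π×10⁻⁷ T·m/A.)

B ≈ 0.561 μT

Each loop contributes B = μ₀IR²/[2(R²+z²)^(3/2)] on the axis, with z measured from that loop.
Loop 1 (z = 0.115 m): B₁ = 2.99×10⁻⁶ T. Loop 2 (z = 0.135 m): B₂ = 2.43×10⁻⁶ T.
The fields oppose: B = |B₁ − B₂| = 5.61×10⁻⁷ T.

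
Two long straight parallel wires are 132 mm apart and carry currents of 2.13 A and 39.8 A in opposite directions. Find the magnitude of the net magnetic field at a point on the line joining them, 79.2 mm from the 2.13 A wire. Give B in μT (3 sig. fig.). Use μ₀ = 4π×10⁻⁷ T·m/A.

Each long wire gives B = μ₀I/(2πd). Distances are d₁ = 0.0792 m and d₂ = 0.0528 m.
B₁ = 5.38×10⁻⁶ T, B₂ = 1.51×10⁻⁴ T.
Between antiparallel currents both contributions point the same way, so they add. B = B₁ + B₂ = 5.38×10⁻⁶ + 1.51×10⁻⁴ = 1.56×10⁻⁴ T.

B ≈ 156 μT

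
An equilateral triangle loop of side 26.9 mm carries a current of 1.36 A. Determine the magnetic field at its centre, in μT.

Each side is a finite straight segment at perpendicular distance d = a/(2 tan(π/3)) = 0.007765 m from the centre, with end-angles ±π/3.
One side contributes B₁ = (μ₀I/4πd)·2 sin(π/3) = 3.03×10⁻⁵ T.
All 3 sides add in the same direction: B = 3 × 3.03×10⁻⁵ = 9.10×10⁻⁵ T.

B ≈ 91.0 μT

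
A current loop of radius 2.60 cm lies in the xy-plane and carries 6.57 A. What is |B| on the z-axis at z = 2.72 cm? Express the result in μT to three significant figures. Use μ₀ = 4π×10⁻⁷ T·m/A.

B ≈ 52.4 μT

On the axis of a circular loop, B = μ₀IR² / [2(R²+z²)^(3/2)].
R² + z² = (0.026)² + (0.0272)² = 0.001416 m², and (R²+z²)^(3/2) = 5.33×10⁻⁵ m³.
B = (4π×10⁻⁷ × 6.57 × 0.000676) / (2 × 5.33×10⁻⁵) = 5.24×10⁻⁵ T.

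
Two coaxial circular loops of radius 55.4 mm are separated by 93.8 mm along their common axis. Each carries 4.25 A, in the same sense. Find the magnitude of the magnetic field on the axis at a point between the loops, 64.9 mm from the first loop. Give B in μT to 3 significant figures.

B ≈ 46.8 μT

Each loop contributes B = μ₀IR²/[2(R²+z²)^(3/2)] on the axis, with z measured from that loop.
Loop 1 (z = 0.0649 m): B₁ = 1.32×10⁻⁵ T. Loop 2 (z = 0.0289 m): B₂ = 3.36×10⁻⁵ T.
The fields add: B = B₁ + B₂ = 4.68×10⁻⁵ T.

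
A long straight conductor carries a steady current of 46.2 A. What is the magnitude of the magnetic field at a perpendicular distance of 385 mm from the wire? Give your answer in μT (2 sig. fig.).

B ≈ 24 μT

For an infinitely long straight wire, B = μ₀I/(2πd).
B = (4π×10⁻⁷ × 46.2) / (2π × 0.385) = 2.40×10⁻⁵ T.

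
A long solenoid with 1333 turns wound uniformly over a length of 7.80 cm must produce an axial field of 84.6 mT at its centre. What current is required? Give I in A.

Inside a long solenoid B = μ₀nI with n = 1.709×10⁴ m⁻¹, so I = B/(μ₀n).
I = 8.46×10⁻² / (4π×10⁻⁷ × 1.709×10⁴) = 3.94 A.

I ≈ 3.94 A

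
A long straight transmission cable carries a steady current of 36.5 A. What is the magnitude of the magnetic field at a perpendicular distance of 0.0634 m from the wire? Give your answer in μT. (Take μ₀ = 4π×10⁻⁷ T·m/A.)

B ≈ 115 μT

For an infinitely long straight wire, B = μ₀I/(2πd).
B = (4π×10⁻⁷ × 36.5) / (2π × 0.0634) = 1.15×10⁻⁴ T.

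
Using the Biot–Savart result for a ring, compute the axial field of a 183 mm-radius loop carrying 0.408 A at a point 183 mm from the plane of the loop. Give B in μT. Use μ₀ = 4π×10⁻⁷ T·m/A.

B ≈ 0.495 μT

On the axis of a circular loop, B = μ₀IR² / [2(R²+z²)^(3/2)].
R² + z² = (0.183)² + (0.183)² = 0.06698 m², and (R²+z²)^(3/2) = 1.73×10⁻² m³.
B = (4π×10⁻⁷ × 0.408 × 0.03349) / (2 × 1.73×10⁻²) = 4.95×10⁻⁷ T.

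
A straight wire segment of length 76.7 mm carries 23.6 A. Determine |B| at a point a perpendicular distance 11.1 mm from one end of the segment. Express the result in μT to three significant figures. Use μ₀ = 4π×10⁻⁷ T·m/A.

B ≈ 210 μT

For a finite straight segment, B = (μ₀I/4πd)(sinθ₁ + sinθ₂), where θ₁, θ₂ are the angles from the perpendicular to each end.
The perpendicular foot is at one end, so the two end-offsets along the wire are 0 and L = 0.0767 m.
sinθ₁ = 0/√(0²+0.0111²) = 0.0000; sinθ₂ = 0.0767/√(0.0767²+0.0111²) = 0.9897.
B = (4π×10⁻⁷ × 23.6) / (4π × 0.0111) × (0.0000 + 0.9897) = 2.10×10⁻⁴ T.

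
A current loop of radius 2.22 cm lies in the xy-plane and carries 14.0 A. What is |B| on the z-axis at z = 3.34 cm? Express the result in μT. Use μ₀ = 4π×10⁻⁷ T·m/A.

On the axis of a circular loop, B = μ₀IR² / [2(R²+z²)^(3/2)].
R² + z² = (0.0222)² + (0.0334)² = 0.001608 m², and (R²+z²)^(3/2) = 6.45×10⁻⁵ m³.
B = (4π×10⁻⁷ × 14.0 × 0.0004928) / (2 × 6.45×10⁻⁵) = 6.72×10⁻⁵ T.

B ≈ 67.2 μT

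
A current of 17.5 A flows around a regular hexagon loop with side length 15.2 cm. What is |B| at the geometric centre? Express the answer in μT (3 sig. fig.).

B ≈ 79.8 μT

Each side is a finite straight segment at perpendicular distance d = a/(2 tan(π/6)) = 0.1316 m from the centre, with end-angles ±π/6.
One side contributes B₁ = (μ₀I/4πd)·2 sin(π/6) = 1.33×10⁻⁵ T.
All 6 sides add in the same direction: B = 6 × 1.33×10⁻⁵ = 7.98×10⁻⁵ T.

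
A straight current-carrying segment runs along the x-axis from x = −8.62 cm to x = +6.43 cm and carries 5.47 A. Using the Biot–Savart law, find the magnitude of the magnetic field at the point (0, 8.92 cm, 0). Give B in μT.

For a finite straight segment, B = (μ₀I/4πd)(sinθ₁ + sinθ₂), where θ₁, θ₂ are the angles from the perpendicular to each end.
The perpendicular distance is d = 0.0892 m; the end-offsets along the wire are a = 0.0862 m and b = 0.0643 m.
sinθ₁ = 0.0862/√(0.0862²+0.0892²) = 0.6949; sinθ₂ = 0.0643/√(0.0643²+0.0892²) = 0.5848.
B = (4π×10⁻⁷ × 5.47) / (4π × 0.0892) × (0.6949 + 0.5848) = 7.85×10⁻⁶ T.

B ≈ 7.85 μT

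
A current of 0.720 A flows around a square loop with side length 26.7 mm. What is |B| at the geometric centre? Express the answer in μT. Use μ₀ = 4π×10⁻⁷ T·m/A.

B ≈ 30.5 μT

Each side is a finite straight segment at perpendicular distance d = a/(2 tan(π/4)) = 0.01335 m from the centre, with end-angles ±π/4.
One side contributes B₁ = (μ₀I/4πd)·2 sin(π/4) = 7.63×10⁻⁶ T.
All 4 sides add in the same direction: B = 4 × 7.63×10⁻⁶ = 3.05×10⁻⁵ T.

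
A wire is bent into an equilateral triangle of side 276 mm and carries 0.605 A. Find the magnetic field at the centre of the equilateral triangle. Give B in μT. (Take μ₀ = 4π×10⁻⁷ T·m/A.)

B ≈ 3.95 μT

Each side is a finite straight segment at perpendicular distance d = a/(2 tan(π/3)) = 0.07967 m from the centre, with end-angles ±π/3.
One side contributes B₁ = (μ₀I/4πd)·2 sin(π/3) = 1.32×10⁻⁶ T.
All 3 sides add in the same direction: B = 3 × 1.32×10⁻⁶ = 3.95×10⁻⁶ T.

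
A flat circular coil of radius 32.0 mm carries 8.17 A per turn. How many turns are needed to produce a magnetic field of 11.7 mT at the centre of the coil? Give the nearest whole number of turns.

N = 73

For an N-turn coil, B = Nμ₀I/(2R). A single turn gives B₁ = 1.60×10⁻⁴ T with R = 0.032 m.
N = B/B₁ = 1.17×10⁻² / 1.60×10⁻⁴ = 72.93.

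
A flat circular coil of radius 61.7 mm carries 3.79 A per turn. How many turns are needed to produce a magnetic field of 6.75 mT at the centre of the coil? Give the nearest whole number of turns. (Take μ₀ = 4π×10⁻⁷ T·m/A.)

For an N-turn coil, B = Nμ₀I/(2R). A single turn gives B₁ = 3.86×10⁻⁵ T with R = 0.0617 m.
N = B/B₁ = 6.75×10⁻³ / 3.86×10⁻⁵ = 174.89.

N = 175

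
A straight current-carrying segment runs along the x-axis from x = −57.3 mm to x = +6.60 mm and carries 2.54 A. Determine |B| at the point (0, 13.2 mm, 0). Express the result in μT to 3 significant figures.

B ≈ 27.4 μT

For a finite straight segment, B = (μ₀I/4πd)(sinθ₁ + sinθ₂), where θ₁, θ₂ are the angles from the perpendicular to each end.
The perpendicular distance is d = 0.0132 m; the end-offsets along the wire are a = 0.0573 m and b = 0.0066 m.
sinθ₁ = 0.0573/√(0.0573²+0.0132²) = 0.9745; sinθ₂ = 0.0066/√(0.0066²+0.0132²) = 0.4472.
B = (4π×10⁻⁷ × 2.54) / (4π × 0.0132) × (0.9745 + 0.4472) = 2.74×10⁻⁵ T.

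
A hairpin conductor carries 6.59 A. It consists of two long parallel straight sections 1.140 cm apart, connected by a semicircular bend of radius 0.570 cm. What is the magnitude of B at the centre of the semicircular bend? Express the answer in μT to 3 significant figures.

The semicircular arc contributes B_arc = μ₀I·π/(4πR) = μ₀I/(4R) = 3.63×10⁻⁴ T.
Each semi-infinite lead is at perpendicular distance R = 0.0057 m from the centre, with the perpendicular foot at its near end, so it contributes μ₀I/(4πR); both point the same way, together 2.31×10⁻⁴ T.
Arc and leads all point the same direction: B = 3.63×10⁻⁴ + 2.31×10⁻⁴ = 5.94×10⁻⁴ T.

B ≈ 594 μT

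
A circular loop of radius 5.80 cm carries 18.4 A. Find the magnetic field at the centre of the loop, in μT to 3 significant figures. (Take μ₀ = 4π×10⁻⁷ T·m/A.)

At the centre of a circular loop the Biot–Savart law gives B = μ₀I/(2R).
B = (4π×10⁻⁷ × 18.4) / (2 × 0.058) = 1.99×10⁻⁴ T.

B ≈ 199 μT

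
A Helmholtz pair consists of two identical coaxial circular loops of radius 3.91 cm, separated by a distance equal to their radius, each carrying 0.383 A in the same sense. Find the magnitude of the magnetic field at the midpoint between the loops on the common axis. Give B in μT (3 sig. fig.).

Each loop contributes B = μ₀IR²/[2(R²+z²)^(3/2)] on the axis, with z measured from that loop.
Loop 1 (z = 0.01955 m): B₁ = 4.40×10⁻⁶ T. Loop 2 (z = 0.01955 m): B₂ = 4.40×10⁻⁶ T.
The fields add: B = B₁ + B₂ = 8.81×10⁻⁶ T.

B ≈ 8.81 μT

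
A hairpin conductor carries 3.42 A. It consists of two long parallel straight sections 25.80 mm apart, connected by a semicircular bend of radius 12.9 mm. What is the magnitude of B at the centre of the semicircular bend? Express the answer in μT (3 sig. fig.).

B ≈ 136 μT

The semicircular arc contributes B_arc = μ₀I·π/(4πR) = μ₀I/(4R) = 8.33×10⁻⁵ T.
Each semi-infinite lead is at perpendicular distance R = 0.0129 m from the centre, with the perpendicular foot at its near end, so it contributes μ₀I/(4πR); both point the same way, together 5.30×10⁻⁵ T.
Arc and leads all point the same direction: B = 8.33×10⁻⁵ + 5.30×10⁻⁵ = 1.36×10⁻⁴ T.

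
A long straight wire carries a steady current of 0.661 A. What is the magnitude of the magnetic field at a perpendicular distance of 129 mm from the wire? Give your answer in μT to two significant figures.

For an infinitely long straight wire, B = μ₀I/(2πd).
B = (4π×10⁻⁷ × 0.661) / (2π × 0.129) = 1.02×10⁻⁶ T.

B ≈ 1.0 μT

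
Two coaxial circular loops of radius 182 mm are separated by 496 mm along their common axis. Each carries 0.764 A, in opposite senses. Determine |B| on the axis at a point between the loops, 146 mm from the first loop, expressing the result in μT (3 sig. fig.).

Each loop contributes B = μ₀IR²/[2(R²+z²)^(3/2)] on the axis, with z measured from that loop.
Loop 1 (z = 0.146 m): B₁ = 1.25×10⁻⁶ T. Loop 2 (z = 0.35 m): B₂ = 2.59×10⁻⁷ T.
The fields oppose: B = |B₁ − B₂| = 9.93×10⁻⁷ T.

B ≈ 0.993 μT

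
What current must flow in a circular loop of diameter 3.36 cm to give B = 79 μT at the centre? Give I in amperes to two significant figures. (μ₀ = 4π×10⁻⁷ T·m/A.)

I ≈ 2.1 A

At the centre of a circular loop B = μ₀I/(2R), so I = 2RB/μ₀.
With R = 0.0168 m, I = 2 × 0.0168 × 7.90×10⁻⁵ / (4π×10⁻⁷) = 2.11 A.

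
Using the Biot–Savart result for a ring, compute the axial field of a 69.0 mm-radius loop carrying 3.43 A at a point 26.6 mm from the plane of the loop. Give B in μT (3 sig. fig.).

On the axis of a circular loop, B = μ₀IR² / [2(R²+z²)^(3/2)].
R² + z² = (0.069)² + (0.0266)² = 0.005469 m², and (R²+z²)^(3/2) = 4.04×10⁻⁴ m³.
B = (4π×10⁻⁷ × 3.43 × 0.004761) / (2 × 4.04×10⁻⁴) = 2.54×10⁻⁵ T.

B ≈ 25.4 μT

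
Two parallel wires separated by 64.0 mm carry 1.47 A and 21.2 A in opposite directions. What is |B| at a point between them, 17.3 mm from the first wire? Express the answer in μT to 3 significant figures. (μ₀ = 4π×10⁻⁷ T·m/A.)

Each long wire gives B = μ₀I/(2πd). Distances are d₁ = 0.0173 m and d₂ = 0.0467 m.
B₁ = 1.70×10⁻⁵ T, B₂ = 9.08×10⁻⁵ T.
Between antiparallel currents both contributions point the same way, so they add. B = B₁ + B₂ = 1.70×10⁻⁵ + 9.08×10⁻⁵ = 1.08×10⁻⁴ T.

B ≈ 108 μT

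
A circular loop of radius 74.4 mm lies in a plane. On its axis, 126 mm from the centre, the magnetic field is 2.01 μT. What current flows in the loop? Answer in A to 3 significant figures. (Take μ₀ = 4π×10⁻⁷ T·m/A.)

I ≈ 1.81 A

On the axis of a loop, B = μ₀IR²/[2(R²+z²)^(3/2)], so I = 2B(R²+z²)^(3/2)/(μ₀R²).
R² + z² = 0.005535 + 0.01588 = 0.02141 m²; raised to 3/2 gives 3.13×10⁻³ m³.
I = 2 × 2.01×10⁻⁶ × 3.13×10⁻³ / (1.26×10⁻⁶ × 0.005535) = 1.81 A.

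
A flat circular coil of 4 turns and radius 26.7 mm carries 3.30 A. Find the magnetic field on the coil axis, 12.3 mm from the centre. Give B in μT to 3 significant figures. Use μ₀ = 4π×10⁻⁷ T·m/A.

B ≈ 233 μT

For an N-turn flat coil, B = Nμ₀IR²/[2(R²+z²)^(3/2)] with R = 0.0267 m, z = 0.0123 m.
B = 4 × 5.82×10⁻⁵ T = 2.33×10⁻⁴ T.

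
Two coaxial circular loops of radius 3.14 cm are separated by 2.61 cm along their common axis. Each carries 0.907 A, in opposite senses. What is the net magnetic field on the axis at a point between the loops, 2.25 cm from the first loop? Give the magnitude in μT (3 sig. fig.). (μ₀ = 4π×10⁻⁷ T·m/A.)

Each loop contributes B = μ₀IR²/[2(R²+z²)^(3/2)] on the axis, with z measured from that loop.
Loop 1 (z = 0.0225 m): B₁ = 9.75×10⁻⁶ T. Loop 2 (z = 0.0036 m): B₂ = 1.78×10⁻⁵ T.
The fields oppose: B = |B₁ − B₂| = 8.05×10⁻⁶ T.

B ≈ 8.05 μT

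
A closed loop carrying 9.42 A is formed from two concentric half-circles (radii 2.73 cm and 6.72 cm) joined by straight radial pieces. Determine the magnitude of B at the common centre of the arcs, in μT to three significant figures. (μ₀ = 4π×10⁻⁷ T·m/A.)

The radial connectors point toward the centre, so dl × r̂ = 0 and they contribute nothing.
Each semicircle gives μ₀I/(4R): inner arc 1.08×10⁻⁴ T, outer arc 4.40×10⁻⁵ T.
The two arcs carry current in opposite angular senses, so their fields oppose: B = |1.08×10⁻⁴ − 4.40×10⁻⁵| = 6.44×10⁻⁵ T.

B ≈ 64.4 μT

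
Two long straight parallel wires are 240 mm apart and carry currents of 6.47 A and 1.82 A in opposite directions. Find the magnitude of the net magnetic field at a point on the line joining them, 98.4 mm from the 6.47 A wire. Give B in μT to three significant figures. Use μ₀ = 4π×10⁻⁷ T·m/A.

Each long wire gives B = μ₀I/(2πd). Distances are d₁ = 0.0984 m and d₂ = 0.1416 m.
B₁ = 1.32×10⁻⁵ T, B₂ = 2.57×10⁻⁶ T.
Between antiparallel currents both contributions point the same way, so they add. B = B₁ + B₂ = 1.32×10⁻⁵ + 2.57×10⁻⁶ = 1.57×10⁻⁵ T.

B ≈ 15.7 μT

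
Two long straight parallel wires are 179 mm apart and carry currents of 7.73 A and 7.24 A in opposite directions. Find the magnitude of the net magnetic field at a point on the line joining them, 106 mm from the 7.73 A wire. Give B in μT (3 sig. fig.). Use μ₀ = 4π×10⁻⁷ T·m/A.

Each long wire gives B = μ₀I/(2πd). Distances are d₁ = 0.106 m and d₂ = 0.073 m.
B₁ = 1.46×10⁻⁵ T, B₂ = 1.98×10⁻⁵ T.
Between antiparallel currents both contributions point the same way, so they add. B = B₁ + B₂ = 1.46×10⁻⁵ + 1.98×10⁻⁵ = 3.44×10⁻⁵ T.

B ≈ 34.4 μT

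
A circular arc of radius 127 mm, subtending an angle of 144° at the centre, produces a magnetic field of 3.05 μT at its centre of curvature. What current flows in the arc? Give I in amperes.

For a circular arc, B = μ₀Iφ/(4πR) with φ in radians; here φ = 2.513 rad.
So I = 4πRB/(μ₀φ) = 4π × 0.127 × 3.05×10⁻⁶ / (4π×10⁻⁷ × 2.513) = 1.54 A.

I ≈ 1.54 A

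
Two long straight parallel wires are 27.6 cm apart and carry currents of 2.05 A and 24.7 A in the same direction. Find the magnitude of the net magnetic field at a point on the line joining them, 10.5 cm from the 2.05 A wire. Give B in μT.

B ≈ 25.0 μT

Each long wire gives B = μ₀I/(2πd). Distances are d₁ = 0.105 m and d₂ = 0.171 m.
B₁ = 3.90×10⁻⁶ T, B₂ = 2.89×10⁻⁵ T.
Between parallel currents the two contributions point in opposite directions, so they subtract. B = |B₁ − B₂| = |3.90×10⁻⁶ − 2.89×10⁻⁵| = 2.50×10⁻⁵ T.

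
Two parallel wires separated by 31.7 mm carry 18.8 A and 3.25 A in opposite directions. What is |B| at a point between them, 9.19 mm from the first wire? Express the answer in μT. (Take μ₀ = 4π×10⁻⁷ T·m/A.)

Each long wire gives B = μ₀I/(2πd). Distances are d₁ = 0.00919 m and d₂ = 0.02251 m.
B₁ = 4.09×10⁻⁴ T, B₂ = 2.89×10⁻⁵ T.
Between antiparallel currents both contributions point the same way, so they add. B = B₁ + B₂ = 4.09×10⁻⁴ + 2.89×10⁻⁵ = 4.38×10⁻⁴ T.

B ≈ 438 μT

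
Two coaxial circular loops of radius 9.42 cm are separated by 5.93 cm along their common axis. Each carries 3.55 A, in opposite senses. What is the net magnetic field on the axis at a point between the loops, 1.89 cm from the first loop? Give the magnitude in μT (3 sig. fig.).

B ≈ 3.94 μT

Each loop contributes B = μ₀IR²/[2(R²+z²)^(3/2)] on the axis, with z measured from that loop.
Loop 1 (z = 0.0189 m): B₁ = 2.23×10⁻⁵ T. Loop 2 (z = 0.0404 m): B₂ = 1.84×10⁻⁵ T.
The fields oppose: B = |B₁ − B₂| = 3.94×10⁻⁶ T.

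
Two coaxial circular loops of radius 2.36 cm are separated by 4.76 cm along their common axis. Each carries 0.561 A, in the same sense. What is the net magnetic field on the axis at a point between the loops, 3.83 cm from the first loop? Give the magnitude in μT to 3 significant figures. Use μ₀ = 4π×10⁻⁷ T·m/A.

B ≈ 14.2 μT

Each loop contributes B = μ₀IR²/[2(R²+z²)^(3/2)] on the axis, with z measured from that loop.
Loop 1 (z = 0.0383 m): B₁ = 2.16×10⁻⁶ T. Loop 2 (z = 0.0093 m): B₂ = 1.20×10⁻⁵ T.
The fields add: B = B₁ + B₂ = 1.42×10⁻⁵ T.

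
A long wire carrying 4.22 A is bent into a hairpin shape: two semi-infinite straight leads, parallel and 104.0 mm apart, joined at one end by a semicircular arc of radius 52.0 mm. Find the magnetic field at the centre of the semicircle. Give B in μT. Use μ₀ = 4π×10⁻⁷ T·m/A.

The semicircular arc contributes B_arc = μ₀I·π/(4πR) = μ₀I/(4R) = 2.55×10⁻⁵ T.
Each semi-infinite lead is at perpendicular distance R = 0.052 m from the centre, with the perpendicular foot at its near end, so it contributes μ₀I/(4πR); both point the same way, together 1.62×10⁻⁵ T.
Arc and leads all point the same direction: B = 2.55×10⁻⁵ + 1.62×10⁻⁵ = 4.17×10⁻⁵ T.

B ≈ 41.7 μT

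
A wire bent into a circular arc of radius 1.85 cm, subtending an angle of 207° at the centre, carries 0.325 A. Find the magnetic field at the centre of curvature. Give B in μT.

The Biot–Savart field of a circular arc at its centre is B = μ₀Iφ/(4πR), with φ = 3.613 rad.
B = (4π×10⁻⁷ × 0.325 × 3.613) / (4π × 0.0185) = 6.35×10⁻⁶ T.

B ≈ 6.35 μT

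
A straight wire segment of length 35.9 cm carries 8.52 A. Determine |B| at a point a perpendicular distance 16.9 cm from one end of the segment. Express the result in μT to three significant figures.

For a finite straight segment, B = (μ₀I/4πd)(sinθ₁ + sinθ₂), where θ₁, θ₂ are the angles from the perpendicular to each end.
The perpendicular foot is at one end, so the two end-offsets along the wire are 0 and L = 0.359 m.
sinθ₁ = 0/√(0²+0.169²) = 0.0000; sinθ₂ = 0.359/√(0.359²+0.169²) = 0.9048.
B = (4π×10⁻⁷ × 8.52) / (4π × 0.169) × (0.0000 + 0.9048) = 4.56×10⁻⁶ T.

B ≈ 4.56 μT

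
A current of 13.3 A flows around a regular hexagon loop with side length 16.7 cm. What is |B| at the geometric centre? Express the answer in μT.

Each side is a finite straight segment at perpendicular distance d = a/(2 tan(π/6)) = 0.1446 m from the centre, with end-angles ±π/6.
One side contributes B₁ = (μ₀I/4πd)·2 sin(π/6) = 9.20×10⁻⁶ T.
All 6 sides add in the same direction: B = 6 × 9.20×10⁻⁶ = 5.52×10⁻⁵ T.

B ≈ 55.2 μT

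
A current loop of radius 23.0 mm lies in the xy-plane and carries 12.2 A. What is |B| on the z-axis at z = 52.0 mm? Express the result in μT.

B ≈ 22.1 μT

On the axis of a circular loop, B = μ₀IR² / [2(R²+z²)^(3/2)].
R² + z² = (0.023)² + (0.052)² = 0.003233 m², and (R²+z²)^(3/2) = 1.84×10⁻⁴ m³.
B = (4π×10⁻⁷ × 12.2 × 0.000529) / (2 × 1.84×10⁻⁴) = 2.21×10⁻⁵ T.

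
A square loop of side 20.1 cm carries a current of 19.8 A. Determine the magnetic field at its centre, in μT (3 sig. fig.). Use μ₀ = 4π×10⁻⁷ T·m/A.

Each side is a finite straight segment at perpendicular distance d = a/(2 tan(π/4)) = 0.1005 m from the centre, with end-angles ±π/4.
One side contributes B₁ = (μ₀I/4πd)·2 sin(π/4) = 2.79×10⁻⁵ T.
All 4 sides add in the same direction: B = 4 × 2.79×10⁻⁵ = 1.11×10⁻⁴ T.

B ≈ 111 μT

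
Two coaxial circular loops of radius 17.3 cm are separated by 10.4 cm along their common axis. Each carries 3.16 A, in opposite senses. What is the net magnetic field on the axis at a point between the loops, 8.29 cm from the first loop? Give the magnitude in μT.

Each loop contributes B = μ₀IR²/[2(R²+z²)^(3/2)] on the axis, with z measured from that loop.
Loop 1 (z = 0.0829 m): B₁ = 8.42×10⁻⁶ T. Loop 2 (z = 0.0211 m): B₂ = 1.12×10⁻⁵ T.
The fields oppose: B = |B₁ − B₂| = 2.81×10⁻⁶ T.

B ≈ 2.81 μT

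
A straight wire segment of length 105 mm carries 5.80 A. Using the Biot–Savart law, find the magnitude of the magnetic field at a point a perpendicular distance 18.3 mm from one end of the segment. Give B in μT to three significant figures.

For a finite straight segment, B = (μ₀I/4πd)(sinθ₁ + sinθ₂), where θ₁, θ₂ are the angles from the perpendicular to each end.
The perpendicular foot is at one end, so the two end-offsets along the wire are 0 and L = 0.105 m.
sinθ₁ = 0/√(0²+0.0183²) = 0.0000; sinθ₂ = 0.105/√(0.105²+0.0183²) = 0.9851.
B = (4π×10⁻⁷ × 5.80) / (4π × 0.0183) × (0.0000 + 0.9851) = 3.12×10⁻⁵ T.

B ≈ 31.2 μT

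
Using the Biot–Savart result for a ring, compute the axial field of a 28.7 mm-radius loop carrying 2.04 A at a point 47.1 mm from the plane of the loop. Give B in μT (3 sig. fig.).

On the axis of a circular loop, B = μ₀IR² / [2(R²+z²)^(3/2)].
R² + z² = (0.0287)² + (0.0471)² = 0.003042 m², and (R²+z²)^(3/2) = 1.68×10⁻⁴ m³.
B = (4π×10⁻⁷ × 2.04 × 0.0008237) / (2 × 1.68×10⁻⁴) = 6.29×10⁻⁶ T.

B ≈ 6.29 μT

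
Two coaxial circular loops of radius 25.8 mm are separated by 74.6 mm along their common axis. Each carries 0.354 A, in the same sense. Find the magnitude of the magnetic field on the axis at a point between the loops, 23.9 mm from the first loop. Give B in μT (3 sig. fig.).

Each loop contributes B = μ₀IR²/[2(R²+z²)^(3/2)] on the axis, with z measured from that loop.
Loop 1 (z = 0.0239 m): B₁ = 3.40×10⁻⁶ T. Loop 2 (z = 0.0507 m): B₂ = 8.04×10⁻⁷ T.
The fields add: B = B₁ + B₂ = 4.21×10⁻⁶ T.

B ≈ 4.21 μT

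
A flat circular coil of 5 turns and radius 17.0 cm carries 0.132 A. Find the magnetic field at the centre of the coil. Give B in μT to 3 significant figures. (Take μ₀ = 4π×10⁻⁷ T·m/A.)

For an N-turn flat coil, B = Nμ₀I/(2R) with R = 0.17 m.
B = 5 × 4.88×10⁻⁷ T = 2.44×10⁻⁶ T.

B ≈ 2.44 μT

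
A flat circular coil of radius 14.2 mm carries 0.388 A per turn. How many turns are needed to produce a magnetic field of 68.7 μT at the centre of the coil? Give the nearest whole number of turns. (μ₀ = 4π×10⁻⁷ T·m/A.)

N = 4

For an N-turn coil, B = Nμ₀I/(2R). A single turn gives B₁ = 1.72×10⁻⁵ T with R = 0.0142 m.
N = B/B₁ = 6.87×10⁻⁵ / 1.72×10⁻⁵ = 4.00.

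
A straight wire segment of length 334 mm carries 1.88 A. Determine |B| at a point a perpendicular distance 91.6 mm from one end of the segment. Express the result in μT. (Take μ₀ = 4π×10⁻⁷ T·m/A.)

For a finite straight segment, B = (μ₀I/4πd)(sinθ₁ + sinθ₂), where θ₁, θ₂ are the angles from the perpendicular to each end.
The perpendicular foot is at one end, so the two end-offsets along the wire are 0 and L = 0.334 m.
sinθ₁ = 0/√(0²+0.0916²) = 0.0000; sinθ₂ = 0.334/√(0.334²+0.0916²) = 0.9644.
B = (4π×10⁻⁷ × 1.88) / (4π × 0.0916) × (0.0000 + 0.9644) = 1.98×10⁻⁶ T.

B ≈ 1.98 μT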